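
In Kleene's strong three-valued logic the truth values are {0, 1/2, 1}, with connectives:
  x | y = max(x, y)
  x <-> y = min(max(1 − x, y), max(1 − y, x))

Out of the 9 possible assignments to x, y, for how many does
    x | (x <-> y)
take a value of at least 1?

x = 0, y = 0 ↦ 1  ≥
x = 0, y = 1/2 ↦ 1/2  <
x = 0, y = 1 ↦ 0  <
x = 1/2, y = 0 ↦ 1/2  <
x = 1/2, y = 1/2 ↦ 1/2  <
x = 1/2, y = 1 ↦ 1/2  <
x = 1, y = 0 ↦ 1  ≥
x = 1, y = 1/2 ↦ 1  ≥
x = 1, y = 1 ↦ 1  ≥
So 4 of the 9 assignments meet the threshold.

4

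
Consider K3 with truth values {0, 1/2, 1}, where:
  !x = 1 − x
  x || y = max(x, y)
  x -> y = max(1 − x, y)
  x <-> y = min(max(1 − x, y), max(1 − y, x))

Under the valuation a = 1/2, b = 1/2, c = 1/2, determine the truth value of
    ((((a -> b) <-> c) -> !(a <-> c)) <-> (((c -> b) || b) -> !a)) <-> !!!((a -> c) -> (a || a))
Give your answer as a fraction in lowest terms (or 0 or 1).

1/2

a -> b = 1/2 -> 1/2 = 1/2
(a -> b) <-> c = 1/2 <-> 1/2 = 1/2
a <-> c = 1/2 <-> 1/2 = 1/2
!(a <-> c) = !1/2 = 1/2
((a -> b) <-> c) -> !(a <-> c) = 1/2 -> 1/2 = 1/2
c -> b = 1/2 -> 1/2 = 1/2
(c -> b) || b = 1/2 || 1/2 = 1/2
!a = !1/2 = 1/2
((c -> b) || b) -> !a = 1/2 -> 1/2 = 1/2
(((a -> b) <-> c) -> !(a <-> c)) <-> (((c -> b) || b) -> !a) = 1/2 <-> 1/2 = 1/2
a -> c = 1/2 -> 1/2 = 1/2
a || a = 1/2 || 1/2 = 1/2
(a -> c) -> (a || a) = 1/2 -> 1/2 = 1/2
!((a -> c) -> (a || a)) = !1/2 = 1/2
!!((a -> c) -> (a || a)) = !1/2 = 1/2
!!!((a -> c) -> (a || a)) = !1/2 = 1/2
((((a -> b) <-> c) -> !(a <-> c)) <-> (((c -> b) || b) -> !a)) <-> !!!((a -> c) -> (a || a)) = 1/2 <-> 1/2 = 1/2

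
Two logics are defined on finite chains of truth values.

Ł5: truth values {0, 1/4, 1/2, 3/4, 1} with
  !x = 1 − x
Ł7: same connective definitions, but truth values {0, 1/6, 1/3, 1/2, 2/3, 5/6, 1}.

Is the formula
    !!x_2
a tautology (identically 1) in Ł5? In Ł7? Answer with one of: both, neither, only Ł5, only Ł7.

neither

In Ł5: at x_2 = 0 the value is 0 — not a tautology.
In Ł7: at x_2 = 0 the value is 0 — not a tautology.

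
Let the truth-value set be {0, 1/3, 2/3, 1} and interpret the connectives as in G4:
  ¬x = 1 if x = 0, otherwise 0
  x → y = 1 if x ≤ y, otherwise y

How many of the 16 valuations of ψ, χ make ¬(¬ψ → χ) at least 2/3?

1

ψ = 0, χ = 0 ↦ 1  ≥
ψ = 0, χ = 1/3 ↦ 0  <
ψ = 0, χ = 2/3 ↦ 0  <
ψ = 0, χ = 1 ↦ 0  <
ψ = 1/3, χ = 0 ↦ 0  <
ψ = 1/3, χ = 1/3 ↦ 0  <
ψ = 1/3, χ = 2/3 ↦ 0  <
ψ = 1/3, χ = 1 ↦ 0  <
ψ = 2/3, χ = 0 ↦ 0  <
ψ = 2/3, χ = 1/3 ↦ 0  <
ψ = 2/3, χ = 2/3 ↦ 0  <
ψ = 2/3, χ = 1 ↦ 0  <
ψ = 1, χ = 0 ↦ 0  <
ψ = 1, χ = 1/3 ↦ 0  <
ψ = 1, χ = 2/3 ↦ 0  <
ψ = 1, χ = 1 ↦ 0  <
So 1 of the 16 assignments meets the threshold.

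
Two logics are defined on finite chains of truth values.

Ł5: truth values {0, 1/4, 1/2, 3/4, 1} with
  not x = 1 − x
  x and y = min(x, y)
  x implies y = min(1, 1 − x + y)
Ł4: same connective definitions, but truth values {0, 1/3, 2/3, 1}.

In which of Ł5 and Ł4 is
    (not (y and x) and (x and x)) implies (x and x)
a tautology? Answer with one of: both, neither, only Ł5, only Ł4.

both

In Ł5: every assignment gives 1 — tautology.
In Ł4: every assignment gives 1 — tautology.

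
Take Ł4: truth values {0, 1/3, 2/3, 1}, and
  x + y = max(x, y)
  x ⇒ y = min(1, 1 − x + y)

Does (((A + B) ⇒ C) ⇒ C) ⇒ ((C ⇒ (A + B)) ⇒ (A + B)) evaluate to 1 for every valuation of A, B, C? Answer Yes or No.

Yes

At A = 2/3, B = 2/3, C = 0, for instance:
A + B = 2/3 + 2/3 = 2/3
(A + B) ⇒ C = 2/3 ⇒ 0 = 1/3
((A + B) ⇒ C) ⇒ C = 1/3 ⇒ 0 = 2/3
C ⇒ (A + B) = 0 ⇒ 2/3 = 1
(C ⇒ (A + B)) ⇒ (A + B) = 1 ⇒ 2/3 = 2/3
(((A + B) ⇒ C) ⇒ C) ⇒ ((C ⇒ (A + B)) ⇒ (A + B)) = 2/3 ⇒ 2/3 = 1
and checking the remaining 63 assignments likewise gives ≥ 1 in every case.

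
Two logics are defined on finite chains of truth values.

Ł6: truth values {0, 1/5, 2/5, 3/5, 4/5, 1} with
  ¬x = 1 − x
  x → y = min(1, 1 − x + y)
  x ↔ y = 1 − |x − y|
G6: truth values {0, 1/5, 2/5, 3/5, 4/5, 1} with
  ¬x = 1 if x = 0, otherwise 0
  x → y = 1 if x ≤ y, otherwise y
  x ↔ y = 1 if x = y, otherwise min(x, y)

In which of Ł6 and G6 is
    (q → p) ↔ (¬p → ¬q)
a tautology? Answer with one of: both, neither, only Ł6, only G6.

In Ł6: every assignment gives 1 — tautology.
In G6: at p = 1/5, q = 2/5 the value is 1/5 — not a tautology.

only Ł6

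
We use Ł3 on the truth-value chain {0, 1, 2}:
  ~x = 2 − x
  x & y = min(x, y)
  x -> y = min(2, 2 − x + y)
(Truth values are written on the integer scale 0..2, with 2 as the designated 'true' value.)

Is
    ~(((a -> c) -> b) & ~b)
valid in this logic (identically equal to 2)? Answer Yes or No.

Counterexample: take a = 0, b = 1, c = 0.
a -> c = 0 -> 0 = 2
(a -> c) -> b = 2 -> 1 = 1
~b = ~1 = 1
((a -> c) -> b) & ~b = 1 & 1 = 1
~(((a -> c) -> b) & ~b) = ~1 = 1
This gives 1 ≠ 2.

No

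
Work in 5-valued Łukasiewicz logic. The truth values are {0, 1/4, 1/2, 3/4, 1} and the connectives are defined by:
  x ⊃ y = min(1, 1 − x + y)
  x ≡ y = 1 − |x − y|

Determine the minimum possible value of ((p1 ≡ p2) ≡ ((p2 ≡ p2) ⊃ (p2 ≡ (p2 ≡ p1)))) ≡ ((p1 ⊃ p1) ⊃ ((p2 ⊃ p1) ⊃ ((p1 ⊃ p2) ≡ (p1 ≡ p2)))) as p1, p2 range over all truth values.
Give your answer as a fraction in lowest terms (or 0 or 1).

0

Take p1 = 0, p2 = 0:
p1 ≡ p2 = 0 ≡ 0 = 1
p2 ≡ p2 = 0 ≡ 0 = 1
p2 ≡ p1 = 0 ≡ 0 = 1
p2 ≡ (p2 ≡ p1) = 0 ≡ 1 = 0
(p2 ≡ p2) ⊃ (p2 ≡ (p2 ≡ p1)) = 1 ⊃ 0 = 0
(p1 ≡ p2) ≡ ((p2 ≡ p2) ⊃ (p2 ≡ (p2 ≡ p1))) = 1 ≡ 0 = 0
p1 ⊃ p1 = 0 ⊃ 0 = 1
p2 ⊃ p1 = 0 ⊃ 0 = 1
p1 ⊃ p2 = 0 ⊃ 0 = 1
p1 ≡ p2 = 0 ≡ 0 = 1
(p1 ⊃ p2) ≡ (p1 ≡ p2) = 1 ≡ 1 = 1
(p2 ⊃ p1) ⊃ ((p1 ⊃ p2) ≡ (p1 ≡ p2)) = 1 ⊃ 1 = 1
(p1 ⊃ p1) ⊃ ((p2 ⊃ p1) ⊃ ((p1 ⊃ p2) ≡ (p1 ≡ p2))) = 1 ⊃ 1 = 1
((p1 ≡ p2) ≡ ((p2 ≡ p2) ⊃ (p2 ≡ (p2 ≡ p1)))) ≡ ((p1 ⊃ p1) ⊃ ((p2 ⊃ p1) ⊃ ((p1 ⊃ p2) ≡ (p1 ≡ p2)))) = 0 ≡ 1 = 0
No assignment yields a value below 0, so this is the minimum.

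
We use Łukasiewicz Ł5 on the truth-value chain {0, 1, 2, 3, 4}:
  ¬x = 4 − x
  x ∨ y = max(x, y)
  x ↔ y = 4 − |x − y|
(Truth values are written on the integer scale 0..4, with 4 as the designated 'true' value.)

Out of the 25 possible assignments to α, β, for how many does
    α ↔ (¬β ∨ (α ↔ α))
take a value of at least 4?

5

value 4: 5 assignments (counts)
value 3: 5 assignments
value 2: 5 assignments
value 1: 5 assignments
value 0: 5 assignments
So 5 of the 25 assignments meet the threshold.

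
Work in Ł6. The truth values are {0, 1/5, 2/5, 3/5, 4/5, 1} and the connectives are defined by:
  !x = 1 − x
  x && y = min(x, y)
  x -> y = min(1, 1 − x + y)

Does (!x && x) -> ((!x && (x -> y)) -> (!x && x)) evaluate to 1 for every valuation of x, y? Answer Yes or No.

Yes

At x = 1/5, y = 3/5, for instance:
!x = !1/5 = 4/5
!x && x = 4/5 && 1/5 = 1/5
!x = !1/5 = 4/5
x -> y = 1/5 -> 3/5 = 1
!x && (x -> y) = 4/5 && 1 = 4/5
(!x && (x -> y)) -> (!x && x) = 4/5 -> 1/5 = 2/5
(!x && x) -> ((!x && (x -> y)) -> (!x && x)) = 1/5 -> 2/5 = 1
and checking the remaining 35 assignments likewise gives ≥ 1 in every case.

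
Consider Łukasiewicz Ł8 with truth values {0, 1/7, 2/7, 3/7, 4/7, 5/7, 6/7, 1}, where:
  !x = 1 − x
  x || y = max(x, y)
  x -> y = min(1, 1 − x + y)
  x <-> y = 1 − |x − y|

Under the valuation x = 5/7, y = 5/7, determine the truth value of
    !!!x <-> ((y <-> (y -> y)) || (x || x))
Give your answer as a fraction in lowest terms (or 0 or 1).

4/7

!x = !5/7 = 2/7
!!x = !2/7 = 5/7
!!!x = !5/7 = 2/7
y -> y = 5/7 -> 5/7 = 1
y <-> (y -> y) = 5/7 <-> 1 = 5/7
x || x = 5/7 || 5/7 = 5/7
(y <-> (y -> y)) || (x || x) = 5/7 || 5/7 = 5/7
!!!x <-> ((y <-> (y -> y)) || (x || x)) = 2/7 <-> 5/7 = 4/7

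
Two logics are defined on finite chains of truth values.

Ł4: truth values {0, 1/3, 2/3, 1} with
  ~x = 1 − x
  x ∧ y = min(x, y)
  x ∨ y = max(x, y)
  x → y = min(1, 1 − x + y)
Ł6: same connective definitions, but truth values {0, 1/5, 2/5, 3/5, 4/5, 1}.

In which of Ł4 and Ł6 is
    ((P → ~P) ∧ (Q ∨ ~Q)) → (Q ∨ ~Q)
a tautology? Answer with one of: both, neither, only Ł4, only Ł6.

both

In Ł4: every assignment gives 1 — tautology.
In Ł6: every assignment gives 1 — tautology.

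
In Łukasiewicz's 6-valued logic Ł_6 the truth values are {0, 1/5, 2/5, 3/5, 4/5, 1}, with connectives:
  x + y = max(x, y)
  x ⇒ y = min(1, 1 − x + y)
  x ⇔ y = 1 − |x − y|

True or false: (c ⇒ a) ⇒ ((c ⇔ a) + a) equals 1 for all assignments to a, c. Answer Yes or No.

Counterexample: take a = 1/5, c = 0.
c ⇒ a = 0 ⇒ 1/5 = 1
c ⇔ a = 0 ⇔ 1/5 = 4/5
(c ⇔ a) + a = 4/5 + 1/5 = 4/5
(c ⇒ a) ⇒ ((c ⇔ a) + a) = 1 ⇒ 4/5 = 4/5
This gives 4/5 ≠ 1.

No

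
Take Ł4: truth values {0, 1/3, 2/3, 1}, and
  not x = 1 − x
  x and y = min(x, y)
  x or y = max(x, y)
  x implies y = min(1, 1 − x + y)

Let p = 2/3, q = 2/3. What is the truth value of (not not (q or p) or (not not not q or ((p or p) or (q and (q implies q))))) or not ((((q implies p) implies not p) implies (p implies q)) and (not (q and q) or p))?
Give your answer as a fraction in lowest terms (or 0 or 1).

q or p = 2/3 or 2/3 = 2/3
not (q or p) = not 2/3 = 1/3
not not (q or p) = not 1/3 = 2/3
not q = not 2/3 = 1/3
not not q = not 1/3 = 2/3
not not not q = not 2/3 = 1/3
p or p = 2/3 or 2/3 = 2/3
q implies q = 2/3 implies 2/3 = 1
q and (q implies q) = 2/3 and 1 = 2/3
(p or p) or (q and (q implies q)) = 2/3 or 2/3 = 2/3
not not not q or ((p or p) or (q and (q implies q))) = 1/3 or 2/3 = 2/3
not not (q or p) or (not not not q or ((p or p) or (q and (q implies q)))) = 2/3 or 2/3 = 2/3
q implies p = 2/3 implies 2/3 = 1
not p = not 2/3 = 1/3
(q implies p) implies not p = 1 implies 1/3 = 1/3
p implies q = 2/3 implies 2/3 = 1
((q implies p) implies not p) implies (p implies q) = 1/3 implies 1 = 1
q and q = 2/3 and 2/3 = 2/3
not (q and q) = not 2/3 = 1/3
not (q and q) or p = 1/3 or 2/3 = 2/3
(((q implies p) implies not p) implies (p implies q)) and (not (q and q) or p) = 1 and 2/3 = 2/3
not ((((q implies p) implies not p) implies (p implies q)) and (not (q and q) or p)) = not 2/3 = 1/3
(not not (q or p) or (not not not q or ((p or p) or (q and (q implies q))))) or not ((((q implies p) implies not p) implies (p implies q)) and (not (q and q) or p)) = 2/3 or 1/3 = 2/3

2/3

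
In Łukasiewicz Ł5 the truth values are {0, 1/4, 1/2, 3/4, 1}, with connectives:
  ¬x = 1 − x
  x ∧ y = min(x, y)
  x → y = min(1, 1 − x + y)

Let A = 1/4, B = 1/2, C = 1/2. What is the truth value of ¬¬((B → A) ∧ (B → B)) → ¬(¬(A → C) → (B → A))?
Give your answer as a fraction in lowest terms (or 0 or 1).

1/4

B → A = 1/2 → 1/4 = 3/4
B → B = 1/2 → 1/2 = 1
(B → A) ∧ (B → B) = 3/4 ∧ 1 = 3/4
¬((B → A) ∧ (B → B)) = ¬3/4 = 1/4
¬¬((B → A) ∧ (B → B)) = ¬1/4 = 3/4
A → C = 1/4 → 1/2 = 1
¬(A → C) = ¬1 = 0
B → A = 1/2 → 1/4 = 3/4
¬(A → C) → (B → A) = 0 → 3/4 = 1
¬(¬(A → C) → (B → A)) = ¬1 = 0
¬¬((B → A) ∧ (B → B)) → ¬(¬(A → C) → (B → A)) = 3/4 → 0 = 1/4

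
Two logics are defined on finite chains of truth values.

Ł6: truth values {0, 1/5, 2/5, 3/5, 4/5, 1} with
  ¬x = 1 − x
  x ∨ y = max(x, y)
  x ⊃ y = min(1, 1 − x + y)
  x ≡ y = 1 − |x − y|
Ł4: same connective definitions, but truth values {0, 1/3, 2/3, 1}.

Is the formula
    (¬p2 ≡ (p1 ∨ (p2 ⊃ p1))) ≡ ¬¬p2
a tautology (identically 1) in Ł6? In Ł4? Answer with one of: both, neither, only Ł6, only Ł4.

In Ł6: at p1 = 0, p2 = 0 the value is 0 — not a tautology.
In Ł4: at p1 = 0, p2 = 0 the value is 0 — not a tautology.

neither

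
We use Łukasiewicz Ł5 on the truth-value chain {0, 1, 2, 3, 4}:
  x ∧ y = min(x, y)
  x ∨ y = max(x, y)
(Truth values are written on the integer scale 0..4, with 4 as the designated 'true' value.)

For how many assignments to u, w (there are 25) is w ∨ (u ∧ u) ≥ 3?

16

value 4: 9 assignments (counts)
value 3: 7 assignments (counts)
value 2: 5 assignments
value 1: 3 assignments
value 0: 1 assignment
So 16 of the 25 assignments meet the threshold.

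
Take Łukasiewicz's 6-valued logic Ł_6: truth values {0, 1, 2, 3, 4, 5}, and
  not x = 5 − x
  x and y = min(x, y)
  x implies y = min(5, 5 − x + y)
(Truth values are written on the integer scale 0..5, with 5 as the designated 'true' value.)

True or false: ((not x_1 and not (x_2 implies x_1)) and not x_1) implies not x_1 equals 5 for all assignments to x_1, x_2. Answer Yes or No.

Yes

At x_1 = 5, x_2 = 1, for instance:
not x_1 = not 5 = 0
x_2 implies x_1 = 1 implies 5 = 5
not (x_2 implies x_1) = not 5 = 0
not x_1 and not (x_2 implies x_1) = 0 and 0 = 0
not x_1 = not 5 = 0
(not x_1 and not (x_2 implies x_1)) and not x_1 = 0 and 0 = 0
((not x_1 and not (x_2 implies x_1)) and not x_1) implies not x_1 = 0 implies 0 = 5
and checking the remaining 35 assignments likewise gives ≥ 5 in every case.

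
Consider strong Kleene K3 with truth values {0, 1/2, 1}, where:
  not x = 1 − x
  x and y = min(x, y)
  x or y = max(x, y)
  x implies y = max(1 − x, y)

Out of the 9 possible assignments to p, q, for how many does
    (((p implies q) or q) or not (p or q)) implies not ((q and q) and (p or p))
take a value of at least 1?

5

p = 0, q = 0 ↦ 1  ≥
p = 0, q = 1/2 ↦ 1  ≥
p = 0, q = 1 ↦ 1  ≥
p = 1/2, q = 0 ↦ 1  ≥
p = 1/2, q = 1/2 ↦ 1/2  <
p = 1/2, q = 1 ↦ 1/2  <
p = 1, q = 0 ↦ 1  ≥
p = 1, q = 1/2 ↦ 1/2  <
p = 1, q = 1 ↦ 0  <
So 5 of the 9 assignments meet the threshold.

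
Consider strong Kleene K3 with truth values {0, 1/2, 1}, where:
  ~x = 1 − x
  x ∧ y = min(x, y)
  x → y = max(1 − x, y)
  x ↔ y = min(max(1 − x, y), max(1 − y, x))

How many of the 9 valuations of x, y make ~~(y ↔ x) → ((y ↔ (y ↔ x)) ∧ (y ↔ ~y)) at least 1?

2

x = 0, y = 0 ↦ 0  <
x = 0, y = 1/2 ↦ 1/2  <
x = 0, y = 1 ↦ 1  ≥
x = 1/2, y = 0 ↦ 1/2  <
x = 1/2, y = 1/2 ↦ 1/2  <
x = 1/2, y = 1 ↦ 1/2  <
x = 1, y = 0 ↦ 1  ≥
x = 1, y = 1/2 ↦ 1/2  <
x = 1, y = 1 ↦ 0  <
So 2 of the 9 assignments meet the threshold.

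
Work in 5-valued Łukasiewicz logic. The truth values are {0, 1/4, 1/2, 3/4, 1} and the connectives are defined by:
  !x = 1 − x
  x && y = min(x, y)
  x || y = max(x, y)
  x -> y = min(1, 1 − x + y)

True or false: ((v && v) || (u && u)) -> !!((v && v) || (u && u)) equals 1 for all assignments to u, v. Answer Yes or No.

Yes

At u = 1/4, v = 1/4, for instance:
v && v = 1/4 && 1/4 = 1/4
u && u = 1/4 && 1/4 = 1/4
(v && v) || (u && u) = 1/4 || 1/4 = 1/4
!((v && v) || (u && u)) = !1/4 = 3/4
!!((v && v) || (u && u)) = !3/4 = 1/4
((v && v) || (u && u)) -> !!((v && v) || (u && u)) = 1/4 -> 1/4 = 1
and checking the remaining 24 assignments likewise gives ≥ 1 in every case.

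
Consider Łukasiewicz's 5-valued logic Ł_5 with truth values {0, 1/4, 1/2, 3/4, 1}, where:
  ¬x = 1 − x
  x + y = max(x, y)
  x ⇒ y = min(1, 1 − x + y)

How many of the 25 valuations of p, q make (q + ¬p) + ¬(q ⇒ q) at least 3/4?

16

value 1: 9 assignments (counts)
value 3/4: 7 assignments (counts)
value 1/2: 5 assignments
value 1/4: 3 assignments
value 0: 1 assignment
So 16 of the 25 assignments meet the threshold.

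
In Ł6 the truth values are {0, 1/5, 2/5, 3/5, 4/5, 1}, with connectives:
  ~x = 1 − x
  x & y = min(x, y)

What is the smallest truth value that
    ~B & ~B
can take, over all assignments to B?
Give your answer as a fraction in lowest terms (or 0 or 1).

0

Take B = 1:
~B = ~1 = 0
~B = ~1 = 0
~B & ~B = 0 & 0 = 0
No assignment yields a value below 0, so this is the minimum.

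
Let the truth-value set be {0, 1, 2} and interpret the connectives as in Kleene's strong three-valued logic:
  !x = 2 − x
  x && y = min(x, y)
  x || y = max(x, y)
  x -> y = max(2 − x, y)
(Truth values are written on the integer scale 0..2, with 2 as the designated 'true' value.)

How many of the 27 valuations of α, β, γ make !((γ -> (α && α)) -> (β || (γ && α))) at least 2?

3

value 2: 3 assignments (counts)
value 1: 11 assignments
value 0: 13 assignments
So 3 of the 27 assignments meet the threshold.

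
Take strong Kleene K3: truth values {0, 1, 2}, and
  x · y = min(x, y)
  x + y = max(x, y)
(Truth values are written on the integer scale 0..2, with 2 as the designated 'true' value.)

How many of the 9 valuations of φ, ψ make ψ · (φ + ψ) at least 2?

φ = 0, ψ = 0 ↦ 0  <
φ = 0, ψ = 1 ↦ 1  <
φ = 0, ψ = 2 ↦ 2  ≥
φ = 1, ψ = 0 ↦ 0  <
φ = 1, ψ = 1 ↦ 1  <
φ = 1, ψ = 2 ↦ 2  ≥
φ = 2, ψ = 0 ↦ 0  <
φ = 2, ψ = 1 ↦ 1  <
φ = 2, ψ = 2 ↦ 2  ≥
So 3 of the 9 assignments meet the threshold.

3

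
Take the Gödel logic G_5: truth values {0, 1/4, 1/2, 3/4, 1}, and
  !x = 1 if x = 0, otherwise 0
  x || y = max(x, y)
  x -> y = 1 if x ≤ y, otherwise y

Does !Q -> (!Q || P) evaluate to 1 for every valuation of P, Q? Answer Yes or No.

At P = 0, Q = 1/4, for instance:
!Q = !1/4 = 0
!Q || P = 0 || 0 = 0
!Q -> (!Q || P) = 0 -> 0 = 1
and checking the remaining 24 assignments likewise gives ≥ 1 in every case.

Yes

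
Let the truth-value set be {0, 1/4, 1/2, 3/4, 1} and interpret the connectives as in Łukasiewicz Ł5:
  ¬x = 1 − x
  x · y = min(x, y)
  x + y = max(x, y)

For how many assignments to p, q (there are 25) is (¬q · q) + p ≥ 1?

5

value 1: 5 assignments (counts)
value 3/4: 5 assignments
value 1/2: 7 assignments
value 1/4: 6 assignments
value 0: 2 assignments
So 5 of the 25 assignments meet the threshold.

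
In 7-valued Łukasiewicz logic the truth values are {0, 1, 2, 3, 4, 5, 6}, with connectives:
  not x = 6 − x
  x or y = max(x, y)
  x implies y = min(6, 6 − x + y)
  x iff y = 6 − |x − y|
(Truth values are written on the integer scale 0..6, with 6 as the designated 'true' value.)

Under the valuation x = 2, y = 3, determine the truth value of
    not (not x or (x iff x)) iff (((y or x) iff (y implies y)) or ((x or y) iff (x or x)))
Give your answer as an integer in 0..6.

not x = not 2 = 4
x iff x = 2 iff 2 = 6
not x or (x iff x) = 4 or 6 = 6
not (not x or (x iff x)) = not 6 = 0
y or x = 3 or 2 = 3
y implies y = 3 implies 3 = 6
(y or x) iff (y implies y) = 3 iff 6 = 3
x or y = 2 or 3 = 3
x or x = 2 or 2 = 2
(x or y) iff (x or x) = 3 iff 2 = 5
((y or x) iff (y implies y)) or ((x or y) iff (x or x)) = 3 or 5 = 5
not (not x or (x iff x)) iff (((y or x) iff (y implies y)) or ((x or y) iff (x or x))) = 0 iff 5 = 1

1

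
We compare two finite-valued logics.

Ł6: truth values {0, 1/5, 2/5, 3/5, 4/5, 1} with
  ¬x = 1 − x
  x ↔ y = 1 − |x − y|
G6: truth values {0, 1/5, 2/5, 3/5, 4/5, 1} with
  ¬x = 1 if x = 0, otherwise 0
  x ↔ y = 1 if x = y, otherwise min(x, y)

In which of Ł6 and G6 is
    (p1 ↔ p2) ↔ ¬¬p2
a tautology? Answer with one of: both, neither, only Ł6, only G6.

In Ł6: at p1 = 0, p2 = 0 the value is 0 — not a tautology.
In G6: at p1 = 0, p2 = 0 the value is 0 — not a tautology.

neither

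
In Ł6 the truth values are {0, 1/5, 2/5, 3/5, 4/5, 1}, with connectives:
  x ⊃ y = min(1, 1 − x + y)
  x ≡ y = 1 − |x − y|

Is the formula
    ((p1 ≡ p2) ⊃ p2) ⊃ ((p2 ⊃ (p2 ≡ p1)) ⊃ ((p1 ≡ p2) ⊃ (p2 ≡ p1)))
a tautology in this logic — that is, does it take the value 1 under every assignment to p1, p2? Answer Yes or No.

Yes

At p1 = 4/5, p2 = 1/5, for instance:
p1 ≡ p2 = 4/5 ≡ 1/5 = 2/5
(p1 ≡ p2) ⊃ p2 = 2/5 ⊃ 1/5 = 4/5
p2 ≡ p1 = 1/5 ≡ 4/5 = 2/5
p2 ⊃ (p2 ≡ p1) = 1/5 ⊃ 2/5 = 1
(p1 ≡ p2) ⊃ (p2 ≡ p1) = 2/5 ⊃ 2/5 = 1
(p2 ⊃ (p2 ≡ p1)) ⊃ ((p1 ≡ p2) ⊃ (p2 ≡ p1)) = 1 ⊃ 1 = 1
((p1 ≡ p2) ⊃ p2) ⊃ ((p2 ⊃ (p2 ≡ p1)) ⊃ ((p1 ≡ p2) ⊃ (p2 ≡ p1))) = 4/5 ⊃ 1 = 1
and checking the remaining 35 assignments likewise gives ≥ 1 in every case.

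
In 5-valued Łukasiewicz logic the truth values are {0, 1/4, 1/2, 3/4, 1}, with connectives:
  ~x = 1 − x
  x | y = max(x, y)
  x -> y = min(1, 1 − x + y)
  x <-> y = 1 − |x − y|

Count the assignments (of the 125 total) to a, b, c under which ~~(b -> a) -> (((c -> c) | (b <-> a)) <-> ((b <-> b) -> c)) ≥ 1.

value 1: 45 assignments (counts)
value 3/4: 24 assignments
value 1/2: 22 assignments
value 1/4: 19 assignments
value 0: 15 assignments
So 45 of the 125 assignments meet the threshold.

45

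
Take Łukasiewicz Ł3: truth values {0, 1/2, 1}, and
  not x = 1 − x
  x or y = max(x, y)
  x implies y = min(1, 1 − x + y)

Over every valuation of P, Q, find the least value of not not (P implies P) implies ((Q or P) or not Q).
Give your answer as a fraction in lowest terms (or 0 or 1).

1/2

Take P = 0, Q = 1/2:
P implies P = 0 implies 0 = 1
not (P implies P) = not 1 = 0
not not (P implies P) = not 0 = 1
Q or P = 1/2 or 0 = 1/2
not Q = not 1/2 = 1/2
(Q or P) or not Q = 1/2 or 1/2 = 1/2
not not (P implies P) implies ((Q or P) or not Q) = 1 implies 1/2 = 1/2
No assignment yields a value below 1/2, so this is the minimum.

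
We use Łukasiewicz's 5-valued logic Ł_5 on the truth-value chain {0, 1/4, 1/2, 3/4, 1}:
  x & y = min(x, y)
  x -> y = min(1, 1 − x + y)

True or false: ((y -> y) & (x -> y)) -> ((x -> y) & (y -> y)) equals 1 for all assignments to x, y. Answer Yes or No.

At x = 1/4, y = 1/4, for instance:
y -> y = 1/4 -> 1/4 = 1
x -> y = 1/4 -> 1/4 = 1
(y -> y) & (x -> y) = 1 & 1 = 1
(x -> y) & (y -> y) = 1 & 1 = 1
((y -> y) & (x -> y)) -> ((x -> y) & (y -> y)) = 1 -> 1 = 1
and checking the remaining 24 assignments likewise gives ≥ 1 in every case.

Yes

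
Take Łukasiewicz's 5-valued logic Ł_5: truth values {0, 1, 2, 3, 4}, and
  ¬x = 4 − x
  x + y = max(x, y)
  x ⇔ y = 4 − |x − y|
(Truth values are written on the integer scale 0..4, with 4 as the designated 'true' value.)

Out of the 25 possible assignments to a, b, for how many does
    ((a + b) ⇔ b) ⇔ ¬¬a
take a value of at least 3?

8

value 4: 3 assignments (counts)
value 3: 5 assignments (counts)
value 2: 6 assignments
value 1: 5 assignments
value 0: 6 assignments
So 8 of the 25 assignments meet the threshold.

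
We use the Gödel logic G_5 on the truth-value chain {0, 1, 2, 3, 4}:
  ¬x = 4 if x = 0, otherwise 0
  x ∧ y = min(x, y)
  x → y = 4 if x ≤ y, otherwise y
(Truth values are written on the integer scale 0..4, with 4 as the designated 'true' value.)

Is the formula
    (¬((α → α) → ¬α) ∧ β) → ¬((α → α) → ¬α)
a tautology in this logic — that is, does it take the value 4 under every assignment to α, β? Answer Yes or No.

At α = 3, β = 4, for instance:
α → α = 3 → 3 = 4
¬α = ¬3 = 0
(α → α) → ¬α = 4 → 0 = 0
¬((α → α) → ¬α) = ¬0 = 4
¬((α → α) → ¬α) ∧ β = 4 ∧ 4 = 4
(¬((α → α) → ¬α) ∧ β) → ¬((α → α) → ¬α) = 4 → 4 = 4
and checking the remaining 24 assignments likewise gives ≥ 4 in every case.

Yes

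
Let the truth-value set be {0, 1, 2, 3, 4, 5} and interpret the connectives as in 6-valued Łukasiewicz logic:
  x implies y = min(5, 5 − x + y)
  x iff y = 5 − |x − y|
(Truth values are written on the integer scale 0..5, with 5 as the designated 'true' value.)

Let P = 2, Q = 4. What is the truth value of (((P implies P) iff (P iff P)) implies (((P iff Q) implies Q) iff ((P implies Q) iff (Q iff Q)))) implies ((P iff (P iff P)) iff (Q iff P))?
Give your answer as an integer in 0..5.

P implies P = 2 implies 2 = 5
P iff P = 2 iff 2 = 5
(P implies P) iff (P iff P) = 5 iff 5 = 5
P iff Q = 2 iff 4 = 3
(P iff Q) implies Q = 3 implies 4 = 5
P implies Q = 2 implies 4 = 5
Q iff Q = 4 iff 4 = 5
(P implies Q) iff (Q iff Q) = 5 iff 5 = 5
((P iff Q) implies Q) iff ((P implies Q) iff (Q iff Q)) = 5 iff 5 = 5
((P implies P) iff (P iff P)) implies (((P iff Q) implies Q) iff ((P implies Q) iff (Q iff Q))) = 5 implies 5 = 5
P iff P = 2 iff 2 = 5
P iff (P iff P) = 2 iff 5 = 2
Q iff P = 4 iff 2 = 3
(P iff (P iff P)) iff (Q iff P) = 2 iff 3 = 4
(((P implies P) iff (P iff P)) implies (((P iff Q) implies Q) iff ((P implies Q) iff (Q iff Q)))) implies ((P iff (P iff P)) iff (Q iff P)) = 5 implies 4 = 4

4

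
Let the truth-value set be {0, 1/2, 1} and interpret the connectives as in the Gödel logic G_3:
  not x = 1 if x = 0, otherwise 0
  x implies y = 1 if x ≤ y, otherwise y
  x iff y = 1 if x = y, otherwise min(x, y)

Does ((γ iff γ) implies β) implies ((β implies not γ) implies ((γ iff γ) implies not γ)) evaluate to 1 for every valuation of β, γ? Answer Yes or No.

Yes

β = 0, γ = 0 ↦ 1
β = 0, γ = 1/2 ↦ 1
β = 0, γ = 1 ↦ 1
β = 1/2, γ = 0 ↦ 1
β = 1/2, γ = 1/2 ↦ 1
β = 1/2, γ = 1 ↦ 1
β = 1, γ = 0 ↦ 1
β = 1, γ = 1/2 ↦ 1
β = 1, γ = 1 ↦ 1
Every assignment gives a value ≥ 1.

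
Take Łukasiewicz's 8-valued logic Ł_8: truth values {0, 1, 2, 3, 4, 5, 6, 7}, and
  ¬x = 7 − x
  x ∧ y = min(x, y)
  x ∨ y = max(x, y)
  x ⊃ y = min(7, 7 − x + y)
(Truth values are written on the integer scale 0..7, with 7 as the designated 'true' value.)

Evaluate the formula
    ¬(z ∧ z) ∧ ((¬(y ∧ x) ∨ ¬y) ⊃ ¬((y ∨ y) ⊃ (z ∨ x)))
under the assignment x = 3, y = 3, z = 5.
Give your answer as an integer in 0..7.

2

z ∧ z = 5 ∧ 5 = 5
¬(z ∧ z) = ¬5 = 2
y ∧ x = 3 ∧ 3 = 3
¬(y ∧ x) = ¬3 = 4
¬y = ¬3 = 4
¬(y ∧ x) ∨ ¬y = 4 ∨ 4 = 4
y ∨ y = 3 ∨ 3 = 3
z ∨ x = 5 ∨ 3 = 5
(y ∨ y) ⊃ (z ∨ x) = 3 ⊃ 5 = 7
¬((y ∨ y) ⊃ (z ∨ x)) = ¬7 = 0
(¬(y ∧ x) ∨ ¬y) ⊃ ¬((y ∨ y) ⊃ (z ∨ x)) = 4 ⊃ 0 = 3
¬(z ∧ z) ∧ ((¬(y ∧ x) ∨ ¬y) ⊃ ¬((y ∨ y) ⊃ (z ∨ x))) = 2 ∧ 3 = 2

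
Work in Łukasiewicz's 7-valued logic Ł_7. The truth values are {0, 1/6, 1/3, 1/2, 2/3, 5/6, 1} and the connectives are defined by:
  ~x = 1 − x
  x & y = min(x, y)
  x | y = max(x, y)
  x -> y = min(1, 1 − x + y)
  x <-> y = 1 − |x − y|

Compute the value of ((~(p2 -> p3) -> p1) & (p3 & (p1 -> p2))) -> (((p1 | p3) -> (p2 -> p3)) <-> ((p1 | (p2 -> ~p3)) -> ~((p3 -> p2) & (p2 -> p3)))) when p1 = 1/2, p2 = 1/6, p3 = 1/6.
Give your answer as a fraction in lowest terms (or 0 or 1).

5/6

p2 -> p3 = 1/6 -> 1/6 = 1
~(p2 -> p3) = ~1 = 0
~(p2 -> p3) -> p1 = 0 -> 1/2 = 1
p1 -> p2 = 1/2 -> 1/6 = 2/3
p3 & (p1 -> p2) = 1/6 & 2/3 = 1/6
(~(p2 -> p3) -> p1) & (p3 & (p1 -> p2)) = 1 & 1/6 = 1/6
p1 | p3 = 1/2 | 1/6 = 1/2
p2 -> p3 = 1/6 -> 1/6 = 1
(p1 | p3) -> (p2 -> p3) = 1/2 -> 1 = 1
~p3 = ~1/6 = 5/6
p2 -> ~p3 = 1/6 -> 5/6 = 1
p1 | (p2 -> ~p3) = 1/2 | 1 = 1
p3 -> p2 = 1/6 -> 1/6 = 1
p2 -> p3 = 1/6 -> 1/6 = 1
(p3 -> p2) & (p2 -> p3) = 1 & 1 = 1
~((p3 -> p2) & (p2 -> p3)) = ~1 = 0
(p1 | (p2 -> ~p3)) -> ~((p3 -> p2) & (p2 -> p3)) = 1 -> 0 = 0
((p1 | p3) -> (p2 -> p3)) <-> ((p1 | (p2 -> ~p3)) -> ~((p3 -> p2) & (p2 -> p3))) = 1 <-> 0 = 0
((~(p2 -> p3) -> p1) & (p3 & (p1 -> p2))) -> (((p1 | p3) -> (p2 -> p3)) <-> ((p1 | (p2 -> ~p3)) -> ~((p3 -> p2) & (p2 -> p3)))) = 1/6 -> 0 = 5/6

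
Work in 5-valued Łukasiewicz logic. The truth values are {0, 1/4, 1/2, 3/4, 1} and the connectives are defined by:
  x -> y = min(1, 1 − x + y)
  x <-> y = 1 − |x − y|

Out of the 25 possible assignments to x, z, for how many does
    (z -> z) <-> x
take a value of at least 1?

5

value 1: 5 assignments (counts)
value 3/4: 5 assignments
value 1/2: 5 assignments
value 1/4: 5 assignments
value 0: 5 assignments
So 5 of the 25 assignments meet the threshold.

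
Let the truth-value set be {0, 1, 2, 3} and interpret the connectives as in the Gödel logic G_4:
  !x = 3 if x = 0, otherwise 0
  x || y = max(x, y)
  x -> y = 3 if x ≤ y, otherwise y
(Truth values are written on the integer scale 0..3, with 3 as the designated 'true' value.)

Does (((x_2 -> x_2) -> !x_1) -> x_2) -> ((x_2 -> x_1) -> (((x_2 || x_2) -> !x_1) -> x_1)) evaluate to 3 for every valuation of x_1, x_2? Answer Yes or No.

No

Counterexample: take x_1 = 1, x_2 = 0.
x_2 -> x_2 = 0 -> 0 = 3
!x_1 = !1 = 0
(x_2 -> x_2) -> !x_1 = 3 -> 0 = 0
((x_2 -> x_2) -> !x_1) -> x_2 = 0 -> 0 = 3
x_2 -> x_1 = 0 -> 1 = 3
x_2 || x_2 = 0 || 0 = 0
!x_1 = !1 = 0
(x_2 || x_2) -> !x_1 = 0 -> 0 = 3
((x_2 || x_2) -> !x_1) -> x_1 = 3 -> 1 = 1
(x_2 -> x_1) -> (((x_2 || x_2) -> !x_1) -> x_1) = 3 -> 1 = 1
(((x_2 -> x_2) -> !x_1) -> x_2) -> ((x_2 -> x_1) -> (((x_2 || x_2) -> !x_1) -> x_1)) = 3 -> 1 = 1
This gives 1 ≠ 3.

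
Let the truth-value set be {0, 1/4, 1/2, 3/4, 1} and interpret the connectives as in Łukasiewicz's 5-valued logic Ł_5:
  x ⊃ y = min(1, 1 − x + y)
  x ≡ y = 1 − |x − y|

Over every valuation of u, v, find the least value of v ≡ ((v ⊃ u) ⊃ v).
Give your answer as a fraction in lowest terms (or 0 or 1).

1/2

Take u = 0, v = 1/2:
v ⊃ u = 1/2 ⊃ 0 = 1/2
(v ⊃ u) ⊃ v = 1/2 ⊃ 1/2 = 1
v ≡ ((v ⊃ u) ⊃ v) = 1/2 ≡ 1 = 1/2
No assignment yields a value below 1/2, so this is the minimum.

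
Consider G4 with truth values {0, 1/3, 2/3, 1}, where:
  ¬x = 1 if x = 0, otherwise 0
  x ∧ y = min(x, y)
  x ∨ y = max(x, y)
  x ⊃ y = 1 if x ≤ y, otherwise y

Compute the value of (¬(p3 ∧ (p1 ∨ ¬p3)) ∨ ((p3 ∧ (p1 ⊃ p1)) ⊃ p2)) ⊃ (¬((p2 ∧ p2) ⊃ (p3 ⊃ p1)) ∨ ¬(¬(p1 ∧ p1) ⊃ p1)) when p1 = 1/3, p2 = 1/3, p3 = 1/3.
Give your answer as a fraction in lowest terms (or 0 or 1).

¬p3 = ¬1/3 = 0
p1 ∨ ¬p3 = 1/3 ∨ 0 = 1/3
p3 ∧ (p1 ∨ ¬p3) = 1/3 ∧ 1/3 = 1/3
¬(p3 ∧ (p1 ∨ ¬p3)) = ¬1/3 = 0
p1 ⊃ p1 = 1/3 ⊃ 1/3 = 1
p3 ∧ (p1 ⊃ p1) = 1/3 ∧ 1 = 1/3
(p3 ∧ (p1 ⊃ p1)) ⊃ p2 = 1/3 ⊃ 1/3 = 1
¬(p3 ∧ (p1 ∨ ¬p3)) ∨ ((p3 ∧ (p1 ⊃ p1)) ⊃ p2) = 0 ∨ 1 = 1
p2 ∧ p2 = 1/3 ∧ 1/3 = 1/3
p3 ⊃ p1 = 1/3 ⊃ 1/3 = 1
(p2 ∧ p2) ⊃ (p3 ⊃ p1) = 1/3 ⊃ 1 = 1
¬((p2 ∧ p2) ⊃ (p3 ⊃ p1)) = ¬1 = 0
p1 ∧ p1 = 1/3 ∧ 1/3 = 1/3
¬(p1 ∧ p1) = ¬1/3 = 0
¬(p1 ∧ p1) ⊃ p1 = 0 ⊃ 1/3 = 1
¬(¬(p1 ∧ p1) ⊃ p1) = ¬1 = 0
¬((p2 ∧ p2) ⊃ (p3 ⊃ p1)) ∨ ¬(¬(p1 ∧ p1) ⊃ p1) = 0 ∨ 0 = 0
(¬(p3 ∧ (p1 ∨ ¬p3)) ∨ ((p3 ∧ (p1 ⊃ p1)) ⊃ p2)) ⊃ (¬((p2 ∧ p2) ⊃ (p3 ⊃ p1)) ∨ ¬(¬(p1 ∧ p1) ⊃ p1)) = 1 ⊃ 0 = 0

0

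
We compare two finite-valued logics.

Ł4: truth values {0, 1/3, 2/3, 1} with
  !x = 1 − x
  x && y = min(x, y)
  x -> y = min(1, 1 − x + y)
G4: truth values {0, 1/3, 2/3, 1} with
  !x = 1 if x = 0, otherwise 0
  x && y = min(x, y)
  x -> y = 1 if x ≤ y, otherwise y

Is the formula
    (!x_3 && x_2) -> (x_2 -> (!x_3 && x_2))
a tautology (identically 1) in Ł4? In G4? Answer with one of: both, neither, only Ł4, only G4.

both

In Ł4: every assignment gives 1 — tautology.
In G4: every assignment gives 1 — tautology.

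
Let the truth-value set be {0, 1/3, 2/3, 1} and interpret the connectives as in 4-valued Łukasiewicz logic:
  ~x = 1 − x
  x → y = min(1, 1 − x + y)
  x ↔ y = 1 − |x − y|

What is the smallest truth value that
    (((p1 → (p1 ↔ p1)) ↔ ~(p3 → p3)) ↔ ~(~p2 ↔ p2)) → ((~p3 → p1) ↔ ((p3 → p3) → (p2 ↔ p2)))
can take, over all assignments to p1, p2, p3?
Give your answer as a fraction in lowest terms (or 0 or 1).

Take p1 = 0, p2 = 1/3, p3 = 0:
p1 ↔ p1 = 0 ↔ 0 = 1
p1 → (p1 ↔ p1) = 0 → 1 = 1
p3 → p3 = 0 → 0 = 1
~(p3 → p3) = ~1 = 0
(p1 → (p1 ↔ p1)) ↔ ~(p3 → p3) = 1 ↔ 0 = 0
~p2 = ~1/3 = 2/3
~p2 ↔ p2 = 2/3 ↔ 1/3 = 2/3
~(~p2 ↔ p2) = ~2/3 = 1/3
((p1 → (p1 ↔ p1)) ↔ ~(p3 → p3)) ↔ ~(~p2 ↔ p2) = 0 ↔ 1/3 = 2/3
~p3 = ~0 = 1
~p3 → p1 = 1 → 0 = 0
p3 → p3 = 0 → 0 = 1
p2 ↔ p2 = 1/3 ↔ 1/3 = 1
(p3 → p3) → (p2 ↔ p2) = 1 → 1 = 1
(~p3 → p1) ↔ ((p3 → p3) → (p2 ↔ p2)) = 0 ↔ 1 = 0
(((p1 → (p1 ↔ p1)) ↔ ~(p3 → p3)) ↔ ~(~p2 ↔ p2)) → ((~p3 → p1) ↔ ((p3 → p3) → (p2 ↔ p2))) = 2/3 → 0 = 1/3
No assignment yields a value below 1/3, so this is the minimum.

1/3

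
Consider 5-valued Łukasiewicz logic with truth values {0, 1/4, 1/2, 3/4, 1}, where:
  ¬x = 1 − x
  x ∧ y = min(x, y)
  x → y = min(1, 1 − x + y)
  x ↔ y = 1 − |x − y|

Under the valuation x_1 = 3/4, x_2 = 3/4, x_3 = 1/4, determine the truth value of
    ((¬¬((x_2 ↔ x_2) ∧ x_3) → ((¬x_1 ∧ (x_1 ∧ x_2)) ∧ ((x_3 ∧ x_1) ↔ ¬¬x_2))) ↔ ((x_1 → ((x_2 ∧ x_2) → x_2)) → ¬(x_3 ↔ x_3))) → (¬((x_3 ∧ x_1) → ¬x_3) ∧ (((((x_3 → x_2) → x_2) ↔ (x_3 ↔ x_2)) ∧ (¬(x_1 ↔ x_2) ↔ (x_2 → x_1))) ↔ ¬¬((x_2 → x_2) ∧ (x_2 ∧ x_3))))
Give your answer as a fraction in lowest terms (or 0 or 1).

x_2 ↔ x_2 = 3/4 ↔ 3/4 = 1
(x_2 ↔ x_2) ∧ x_3 = 1 ∧ 1/4 = 1/4
¬((x_2 ↔ x_2) ∧ x_3) = ¬1/4 = 3/4
¬¬((x_2 ↔ x_2) ∧ x_3) = ¬3/4 = 1/4
¬x_1 = ¬3/4 = 1/4
x_1 ∧ x_2 = 3/4 ∧ 3/4 = 3/4
¬x_1 ∧ (x_1 ∧ x_2) = 1/4 ∧ 3/4 = 1/4
x_3 ∧ x_1 = 1/4 ∧ 3/4 = 1/4
¬x_2 = ¬3/4 = 1/4
¬¬x_2 = ¬1/4 = 3/4
(x_3 ∧ x_1) ↔ ¬¬x_2 = 1/4 ↔ 3/4 = 1/2
(¬x_1 ∧ (x_1 ∧ x_2)) ∧ ((x_3 ∧ x_1) ↔ ¬¬x_2) = 1/4 ∧ 1/2 = 1/4
¬¬((x_2 ↔ x_2) ∧ x_3) → ((¬x_1 ∧ (x_1 ∧ x_2)) ∧ ((x_3 ∧ x_1) ↔ ¬¬x_2)) = 1/4 → 1/4 = 1
x_2 ∧ x_2 = 3/4 ∧ 3/4 = 3/4
(x_2 ∧ x_2) → x_2 = 3/4 → 3/4 = 1
x_1 → ((x_2 ∧ x_2) → x_2) = 3/4 → 1 = 1
x_3 ↔ x_3 = 1/4 ↔ 1/4 = 1
¬(x_3 ↔ x_3) = ¬1 = 0
(x_1 → ((x_2 ∧ x_2) → x_2)) → ¬(x_3 ↔ x_3) = 1 → 0 = 0
(¬¬((x_2 ↔ x_2) ∧ x_3) → ((¬x_1 ∧ (x_1 ∧ x_2)) ∧ ((x_3 ∧ x_1) ↔ ¬¬x_2))) ↔ ((x_1 → ((x_2 ∧ x_2) → x_2)) → ¬(x_3 ↔ x_3)) = 1 ↔ 0 = 0
x_3 ∧ x_1 = 1/4 ∧ 3/4 = 1/4
¬x_3 = ¬1/4 = 3/4
(x_3 ∧ x_1) → ¬x_3 = 1/4 → 3/4 = 1
¬((x_3 ∧ x_1) → ¬x_3) = ¬1 = 0
x_3 → x_2 = 1/4 → 3/4 = 1
(x_3 → x_2) → x_2 = 1 → 3/4 = 3/4
x_3 ↔ x_2 = 1/4 ↔ 3/4 = 1/2
((x_3 → x_2) → x_2) ↔ (x_3 ↔ x_2) = 3/4 ↔ 1/2 = 3/4
x_1 ↔ x_2 = 3/4 ↔ 3/4 = 1
¬(x_1 ↔ x_2) = ¬1 = 0
x_2 → x_1 = 3/4 → 3/4 = 1
¬(x_1 ↔ x_2) ↔ (x_2 → x_1) = 0 ↔ 1 = 0
(((x_3 → x_2) → x_2) ↔ (x_3 ↔ x_2)) ∧ (¬(x_1 ↔ x_2) ↔ (x_2 → x_1)) = 3/4 ∧ 0 = 0
x_2 → x_2 = 3/4 → 3/4 = 1
x_2 ∧ x_3 = 3/4 ∧ 1/4 = 1/4
(x_2 → x_2) ∧ (x_2 ∧ x_3) = 1 ∧ 1/4 = 1/4
¬((x_2 → x_2) ∧ (x_2 ∧ x_3)) = ¬1/4 = 3/4
¬¬((x_2 → x_2) ∧ (x_2 ∧ x_3)) = ¬3/4 = 1/4
((((x_3 → x_2) → x_2) ↔ (x_3 ↔ x_2)) ∧ (¬(x_1 ↔ x_2) ↔ (x_2 → x_1))) ↔ ¬¬((x_2 → x_2) ∧ (x_2 ∧ x_3)) = 0 ↔ 1/4 = 3/4
¬((x_3 ∧ x_1) → ¬x_3) ∧ (((((x_3 → x_2) → x_2) ↔ (x_3 ↔ x_2)) ∧ (¬(x_1 ↔ x_2) ↔ (x_2 → x_1))) ↔ ¬¬((x_2 → x_2) ∧ (x_2 ∧ x_3))) = 0 ∧ 3/4 = 0
((¬¬((x_2 ↔ x_2) ∧ x_3) → ((¬x_1 ∧ (x_1 ∧ x_2)) ∧ ((x_3 ∧ x_1) ↔ ¬¬x_2))) ↔ ((x_1 → ((x_2 ∧ x_2) → x_2)) → ¬(x_3 ↔ x_3))) → (¬((x_3 ∧ x_1) → ¬x_3) ∧ (((((x_3 → x_2) → x_2) ↔ (x_3 ↔ x_2)) ∧ (¬(x_1 ↔ x_2) ↔ (x_2 → x_1))) ↔ ¬¬((x_2 → x_2) ∧ (x_2 ∧ x_3)))) = 0 → 0 = 1

1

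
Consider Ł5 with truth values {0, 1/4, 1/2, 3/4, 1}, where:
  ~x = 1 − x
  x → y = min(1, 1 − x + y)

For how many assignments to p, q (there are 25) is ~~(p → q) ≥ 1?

15

value 1: 15 assignments (counts)
value 3/4: 4 assignments
value 1/2: 3 assignments
value 1/4: 2 assignments
value 0: 1 assignment
So 15 of the 25 assignments meet the threshold.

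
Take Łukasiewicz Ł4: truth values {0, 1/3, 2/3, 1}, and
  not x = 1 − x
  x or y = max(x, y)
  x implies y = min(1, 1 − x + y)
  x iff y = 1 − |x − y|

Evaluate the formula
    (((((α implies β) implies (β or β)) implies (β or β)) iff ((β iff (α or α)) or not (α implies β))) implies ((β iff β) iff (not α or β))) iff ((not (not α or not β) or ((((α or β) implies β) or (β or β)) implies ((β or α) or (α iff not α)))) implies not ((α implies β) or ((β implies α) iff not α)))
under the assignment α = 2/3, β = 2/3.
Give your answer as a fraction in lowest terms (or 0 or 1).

α implies β = 2/3 implies 2/3 = 1
β or β = 2/3 or 2/3 = 2/3
(α implies β) implies (β or β) = 1 implies 2/3 = 2/3
β or β = 2/3 or 2/3 = 2/3
((α implies β) implies (β or β)) implies (β or β) = 2/3 implies 2/3 = 1
α or α = 2/3 or 2/3 = 2/3
β iff (α or α) = 2/3 iff 2/3 = 1
α implies β = 2/3 implies 2/3 = 1
not (α implies β) = not 1 = 0
(β iff (α or α)) or not (α implies β) = 1 or 0 = 1
(((α implies β) implies (β or β)) implies (β or β)) iff ((β iff (α or α)) or not (α implies β)) = 1 iff 1 = 1
β iff β = 2/3 iff 2/3 = 1
not α = not 2/3 = 1/3
not α or β = 1/3 or 2/3 = 2/3
(β iff β) iff (not α or β) = 1 iff 2/3 = 2/3
((((α implies β) implies (β or β)) implies (β or β)) iff ((β iff (α or α)) or not (α implies β))) implies ((β iff β) iff (not α or β)) = 1 implies 2/3 = 2/3
not α = not 2/3 = 1/3
not β = not 2/3 = 1/3
not α or not β = 1/3 or 1/3 = 1/3
not (not α or not β) = not 1/3 = 2/3
α or β = 2/3 or 2/3 = 2/3
(α or β) implies β = 2/3 implies 2/3 = 1
β or β = 2/3 or 2/3 = 2/3
((α or β) implies β) or (β or β) = 1 or 2/3 = 1
β or α = 2/3 or 2/3 = 2/3
not α = not 2/3 = 1/3
α iff not α = 2/3 iff 1/3 = 2/3
(β or α) or (α iff not α) = 2/3 or 2/3 = 2/3
(((α or β) implies β) or (β or β)) implies ((β or α) or (α iff not α)) = 1 implies 2/3 = 2/3
not (not α or not β) or ((((α or β) implies β) or (β or β)) implies ((β or α) or (α iff not α))) = 2/3 or 2/3 = 2/3
α implies β = 2/3 implies 2/3 = 1
β implies α = 2/3 implies 2/3 = 1
not α = not 2/3 = 1/3
(β implies α) iff not α = 1 iff 1/3 = 1/3
(α implies β) or ((β implies α) iff not α) = 1 or 1/3 = 1
not ((α implies β) or ((β implies α) iff not α)) = not 1 = 0
(not (not α or not β) or ((((α or β) implies β) or (β or β)) implies ((β or α) or (α iff not α)))) implies not ((α implies β) or ((β implies α) iff not α)) = 2/3 implies 0 = 1/3
(((((α implies β) implies (β or β)) implies (β or β)) iff ((β iff (α or α)) or not (α implies β))) implies ((β iff β) iff (not α or β))) iff ((not (not α or not β) or ((((α or β) implies β) or (β or β)) implies ((β or α) or (α iff not α)))) implies not ((α implies β) or ((β implies α) iff not α))) = 2/3 iff 1/3 = 2/3

2/3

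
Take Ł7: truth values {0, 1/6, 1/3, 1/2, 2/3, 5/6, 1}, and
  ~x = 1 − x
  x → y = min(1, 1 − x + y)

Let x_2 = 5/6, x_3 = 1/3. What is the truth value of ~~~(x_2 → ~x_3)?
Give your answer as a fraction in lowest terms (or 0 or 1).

~x_3 = ~1/3 = 2/3
x_2 → ~x_3 = 5/6 → 2/3 = 5/6
~(x_2 → ~x_3) = ~5/6 = 1/6
~~(x_2 → ~x_3) = ~1/6 = 5/6
~~~(x_2 → ~x_3) = ~5/6 = 1/6

1/6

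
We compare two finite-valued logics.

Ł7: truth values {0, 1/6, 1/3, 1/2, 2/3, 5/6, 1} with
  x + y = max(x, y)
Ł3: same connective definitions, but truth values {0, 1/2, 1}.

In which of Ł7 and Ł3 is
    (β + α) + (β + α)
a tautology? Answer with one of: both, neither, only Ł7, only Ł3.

In Ł7: at α = 0, β = 0 the value is 0 — not a tautology.
In Ł3: at α = 0, β = 0 the value is 0 — not a tautology.

neither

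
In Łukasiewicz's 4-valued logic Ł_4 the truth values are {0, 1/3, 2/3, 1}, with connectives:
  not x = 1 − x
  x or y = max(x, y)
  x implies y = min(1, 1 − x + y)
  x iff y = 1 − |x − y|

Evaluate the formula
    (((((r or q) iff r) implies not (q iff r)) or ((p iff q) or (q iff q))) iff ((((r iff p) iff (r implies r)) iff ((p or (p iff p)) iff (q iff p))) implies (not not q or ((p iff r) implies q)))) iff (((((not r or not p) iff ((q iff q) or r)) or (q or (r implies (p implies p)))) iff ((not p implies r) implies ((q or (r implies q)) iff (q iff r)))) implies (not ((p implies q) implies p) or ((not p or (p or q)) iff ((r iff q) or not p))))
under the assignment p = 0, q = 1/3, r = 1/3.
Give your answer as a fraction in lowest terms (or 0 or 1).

r or q = 1/3 or 1/3 = 1/3
(r or q) iff r = 1/3 iff 1/3 = 1
q iff r = 1/3 iff 1/3 = 1
not (q iff r) = not 1 = 0
((r or q) iff r) implies not (q iff r) = 1 implies 0 = 0
p iff q = 0 iff 1/3 = 2/3
q iff q = 1/3 iff 1/3 = 1
(p iff q) or (q iff q) = 2/3 or 1 = 1
(((r or q) iff r) implies not (q iff r)) or ((p iff q) or (q iff q)) = 0 or 1 = 1
r iff p = 1/3 iff 0 = 2/3
r implies r = 1/3 implies 1/3 = 1
(r iff p) iff (r implies r) = 2/3 iff 1 = 2/3
p iff p = 0 iff 0 = 1
p or (p iff p) = 0 or 1 = 1
q iff p = 1/3 iff 0 = 2/3
(p or (p iff p)) iff (q iff p) = 1 iff 2/3 = 2/3
((r iff p) iff (r implies r)) iff ((p or (p iff p)) iff (q iff p)) = 2/3 iff 2/3 = 1
not q = not 1/3 = 2/3
not not q = not 2/3 = 1/3
p iff r = 0 iff 1/3 = 2/3
(p iff r) implies q = 2/3 implies 1/3 = 2/3
not not q or ((p iff r) implies q) = 1/3 or 2/3 = 2/3
(((r iff p) iff (r implies r)) iff ((p or (p iff p)) iff (q iff p))) implies (not not q or ((p iff r) implies q)) = 1 implies 2/3 = 2/3
((((r or q) iff r) implies not (q iff r)) or ((p iff q) or (q iff q))) iff ((((r iff p) iff (r implies r)) iff ((p or (p iff p)) iff (q iff p))) implies (not not q or ((p iff r) implies q))) = 1 iff 2/3 = 2/3
not r = not 1/3 = 2/3
not p = not 0 = 1
not r or not p = 2/3 or 1 = 1
q iff q = 1/3 iff 1/3 = 1
(q iff q) or r = 1 or 1/3 = 1
(not r or not p) iff ((q iff q) or r) = 1 iff 1 = 1
p implies p = 0 implies 0 = 1
r implies (p implies p) = 1/3 implies 1 = 1
q or (r implies (p implies p)) = 1/3 or 1 = 1
((not r or not p) iff ((q iff q) or r)) or (q or (r implies (p implies p))) = 1 or 1 = 1
not p = not 0 = 1
not p implies r = 1 implies 1/3 = 1/3
r implies q = 1/3 implies 1/3 = 1
q or (r implies q) = 1/3 or 1 = 1
q iff r = 1/3 iff 1/3 = 1
(q or (r implies q)) iff (q iff r) = 1 iff 1 = 1
(not p implies r) implies ((q or (r implies q)) iff (q iff r)) = 1/3 implies 1 = 1
(((not r or not p) iff ((q iff q) or r)) or (q or (r implies (p implies p)))) iff ((not p implies r) implies ((q or (r implies q)) iff (q iff r))) = 1 iff 1 = 1
p implies q = 0 implies 1/3 = 1
(p implies q) implies p = 1 implies 0 = 0
not ((p implies q) implies p) = not 0 = 1
not p = not 0 = 1
p or q = 0 or 1/3 = 1/3
not p or (p or q) = 1 or 1/3 = 1
r iff q = 1/3 iff 1/3 = 1
not p = not 0 = 1
(r iff q) or not p = 1 or 1 = 1
(not p or (p or q)) iff ((r iff q) or not p) = 1 iff 1 = 1
not ((p implies q) implies p) or ((not p or (p or q)) iff ((r iff q) or not p)) = 1 or 1 = 1
((((not r or not p) iff ((q iff q) or r)) or (q or (r implies (p implies p)))) iff ((not p implies r) implies ((q or (r implies q)) iff (q iff r)))) implies (not ((p implies q) implies p) or ((not p or (p or q)) iff ((r iff q) or not p))) = 1 implies 1 = 1
(((((r or q) iff r) implies not (q iff r)) or ((p iff q) or (q iff q))) iff ((((r iff p) iff (r implies r)) iff ((p or (p iff p)) iff (q iff p))) implies (not not q or ((p iff r) implies q)))) iff (((((not r or not p) iff ((q iff q) or r)) or (q or (r implies (p implies p)))) iff ((not p implies r) implies ((q or (r implies q)) iff (q iff r)))) implies (not ((p implies q) implies p) or ((not p or (p or q)) iff ((r iff q) or not p)))) = 2/3 iff 1 = 2/3

2/3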